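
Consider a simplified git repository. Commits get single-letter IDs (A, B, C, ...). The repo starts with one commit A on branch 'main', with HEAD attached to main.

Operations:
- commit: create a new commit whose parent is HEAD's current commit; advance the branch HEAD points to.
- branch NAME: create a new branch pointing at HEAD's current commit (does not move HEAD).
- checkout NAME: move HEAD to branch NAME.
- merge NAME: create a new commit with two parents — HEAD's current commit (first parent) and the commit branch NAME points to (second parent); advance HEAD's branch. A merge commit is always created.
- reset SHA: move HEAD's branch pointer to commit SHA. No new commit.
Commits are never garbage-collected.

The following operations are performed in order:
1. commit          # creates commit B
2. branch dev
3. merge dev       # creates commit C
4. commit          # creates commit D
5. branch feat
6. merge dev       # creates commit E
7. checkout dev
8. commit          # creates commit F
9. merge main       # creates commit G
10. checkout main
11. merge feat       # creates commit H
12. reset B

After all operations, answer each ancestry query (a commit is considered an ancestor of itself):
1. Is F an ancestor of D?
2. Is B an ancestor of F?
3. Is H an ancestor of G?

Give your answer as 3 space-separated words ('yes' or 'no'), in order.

Answer: no yes no

Derivation:
After op 1 (commit): HEAD=main@B [main=B]
After op 2 (branch): HEAD=main@B [dev=B main=B]
After op 3 (merge): HEAD=main@C [dev=B main=C]
After op 4 (commit): HEAD=main@D [dev=B main=D]
After op 5 (branch): HEAD=main@D [dev=B feat=D main=D]
After op 6 (merge): HEAD=main@E [dev=B feat=D main=E]
After op 7 (checkout): HEAD=dev@B [dev=B feat=D main=E]
After op 8 (commit): HEAD=dev@F [dev=F feat=D main=E]
After op 9 (merge): HEAD=dev@G [dev=G feat=D main=E]
After op 10 (checkout): HEAD=main@E [dev=G feat=D main=E]
After op 11 (merge): HEAD=main@H [dev=G feat=D main=H]
After op 12 (reset): HEAD=main@B [dev=G feat=D main=B]
ancestors(D) = {A,B,C,D}; F in? no
ancestors(F) = {A,B,F}; B in? yes
ancestors(G) = {A,B,C,D,E,F,G}; H in? no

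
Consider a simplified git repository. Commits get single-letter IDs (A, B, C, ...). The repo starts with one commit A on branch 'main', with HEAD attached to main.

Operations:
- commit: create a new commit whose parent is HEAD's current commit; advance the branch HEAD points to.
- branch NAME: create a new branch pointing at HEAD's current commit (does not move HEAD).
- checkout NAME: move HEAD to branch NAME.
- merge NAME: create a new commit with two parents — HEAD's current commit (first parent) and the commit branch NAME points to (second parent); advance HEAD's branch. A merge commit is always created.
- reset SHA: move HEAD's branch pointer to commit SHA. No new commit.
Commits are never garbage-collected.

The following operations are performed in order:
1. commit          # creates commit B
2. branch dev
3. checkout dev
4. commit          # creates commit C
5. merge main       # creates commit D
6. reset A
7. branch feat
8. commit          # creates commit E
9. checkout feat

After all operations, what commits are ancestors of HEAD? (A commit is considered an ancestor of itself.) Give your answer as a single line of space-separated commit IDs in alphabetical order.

After op 1 (commit): HEAD=main@B [main=B]
After op 2 (branch): HEAD=main@B [dev=B main=B]
After op 3 (checkout): HEAD=dev@B [dev=B main=B]
After op 4 (commit): HEAD=dev@C [dev=C main=B]
After op 5 (merge): HEAD=dev@D [dev=D main=B]
After op 6 (reset): HEAD=dev@A [dev=A main=B]
After op 7 (branch): HEAD=dev@A [dev=A feat=A main=B]
After op 8 (commit): HEAD=dev@E [dev=E feat=A main=B]
After op 9 (checkout): HEAD=feat@A [dev=E feat=A main=B]

Answer: A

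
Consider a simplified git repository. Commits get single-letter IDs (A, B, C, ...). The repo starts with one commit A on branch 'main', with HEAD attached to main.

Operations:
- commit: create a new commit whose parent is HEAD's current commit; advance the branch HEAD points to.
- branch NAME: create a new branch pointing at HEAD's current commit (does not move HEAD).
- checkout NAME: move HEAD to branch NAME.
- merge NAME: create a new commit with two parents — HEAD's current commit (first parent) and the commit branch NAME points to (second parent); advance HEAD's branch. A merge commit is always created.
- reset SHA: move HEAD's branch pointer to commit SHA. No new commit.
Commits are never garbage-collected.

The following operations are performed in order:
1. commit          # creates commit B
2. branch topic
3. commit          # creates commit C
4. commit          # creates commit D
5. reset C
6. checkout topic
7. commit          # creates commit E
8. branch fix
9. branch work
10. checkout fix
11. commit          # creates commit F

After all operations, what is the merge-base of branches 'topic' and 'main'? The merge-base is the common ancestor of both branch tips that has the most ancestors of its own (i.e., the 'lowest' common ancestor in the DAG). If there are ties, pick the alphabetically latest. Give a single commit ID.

Answer: B

Derivation:
After op 1 (commit): HEAD=main@B [main=B]
After op 2 (branch): HEAD=main@B [main=B topic=B]
After op 3 (commit): HEAD=main@C [main=C topic=B]
After op 4 (commit): HEAD=main@D [main=D topic=B]
After op 5 (reset): HEAD=main@C [main=C topic=B]
After op 6 (checkout): HEAD=topic@B [main=C topic=B]
After op 7 (commit): HEAD=topic@E [main=C topic=E]
After op 8 (branch): HEAD=topic@E [fix=E main=C topic=E]
After op 9 (branch): HEAD=topic@E [fix=E main=C topic=E work=E]
After op 10 (checkout): HEAD=fix@E [fix=E main=C topic=E work=E]
After op 11 (commit): HEAD=fix@F [fix=F main=C topic=E work=E]
ancestors(topic=E): ['A', 'B', 'E']
ancestors(main=C): ['A', 'B', 'C']
common: ['A', 'B']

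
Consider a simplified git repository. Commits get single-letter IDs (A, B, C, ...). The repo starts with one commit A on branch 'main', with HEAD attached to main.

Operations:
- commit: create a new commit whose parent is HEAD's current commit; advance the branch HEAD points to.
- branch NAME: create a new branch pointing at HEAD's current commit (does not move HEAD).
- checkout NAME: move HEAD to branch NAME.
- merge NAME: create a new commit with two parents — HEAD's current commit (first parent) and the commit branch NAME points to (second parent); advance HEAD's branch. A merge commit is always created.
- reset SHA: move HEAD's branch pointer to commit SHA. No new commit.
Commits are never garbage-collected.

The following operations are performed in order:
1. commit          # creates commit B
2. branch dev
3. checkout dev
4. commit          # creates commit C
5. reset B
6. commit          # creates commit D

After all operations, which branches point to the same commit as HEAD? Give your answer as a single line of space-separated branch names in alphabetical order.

Answer: dev

Derivation:
After op 1 (commit): HEAD=main@B [main=B]
After op 2 (branch): HEAD=main@B [dev=B main=B]
After op 3 (checkout): HEAD=dev@B [dev=B main=B]
After op 4 (commit): HEAD=dev@C [dev=C main=B]
After op 5 (reset): HEAD=dev@B [dev=B main=B]
After op 6 (commit): HEAD=dev@D [dev=D main=B]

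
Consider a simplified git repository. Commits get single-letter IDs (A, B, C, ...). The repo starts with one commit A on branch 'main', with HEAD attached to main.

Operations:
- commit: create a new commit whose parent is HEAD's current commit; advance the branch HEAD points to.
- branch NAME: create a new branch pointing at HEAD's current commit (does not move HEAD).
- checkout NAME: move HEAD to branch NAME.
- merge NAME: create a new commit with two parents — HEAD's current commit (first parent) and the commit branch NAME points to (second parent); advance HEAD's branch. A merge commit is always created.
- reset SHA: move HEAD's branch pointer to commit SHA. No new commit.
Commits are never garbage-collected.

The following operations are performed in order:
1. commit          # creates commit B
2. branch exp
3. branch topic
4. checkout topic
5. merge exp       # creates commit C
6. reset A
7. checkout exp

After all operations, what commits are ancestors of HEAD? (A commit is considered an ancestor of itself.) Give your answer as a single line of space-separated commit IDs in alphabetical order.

Answer: A B

Derivation:
After op 1 (commit): HEAD=main@B [main=B]
After op 2 (branch): HEAD=main@B [exp=B main=B]
After op 3 (branch): HEAD=main@B [exp=B main=B topic=B]
After op 4 (checkout): HEAD=topic@B [exp=B main=B topic=B]
After op 5 (merge): HEAD=topic@C [exp=B main=B topic=C]
After op 6 (reset): HEAD=topic@A [exp=B main=B topic=A]
After op 7 (checkout): HEAD=exp@B [exp=B main=B topic=A]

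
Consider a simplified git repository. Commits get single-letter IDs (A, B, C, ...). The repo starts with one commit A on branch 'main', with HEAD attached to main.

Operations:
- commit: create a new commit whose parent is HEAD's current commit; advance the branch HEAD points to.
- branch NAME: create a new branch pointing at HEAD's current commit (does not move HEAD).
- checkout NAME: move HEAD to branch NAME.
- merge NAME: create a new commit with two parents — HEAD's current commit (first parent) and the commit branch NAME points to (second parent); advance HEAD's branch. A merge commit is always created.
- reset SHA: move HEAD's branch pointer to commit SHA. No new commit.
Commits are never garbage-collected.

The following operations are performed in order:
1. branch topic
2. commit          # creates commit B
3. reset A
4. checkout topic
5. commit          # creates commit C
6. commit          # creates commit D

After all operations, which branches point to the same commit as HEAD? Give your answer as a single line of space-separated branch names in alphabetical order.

Answer: topic

Derivation:
After op 1 (branch): HEAD=main@A [main=A topic=A]
After op 2 (commit): HEAD=main@B [main=B topic=A]
After op 3 (reset): HEAD=main@A [main=A topic=A]
After op 4 (checkout): HEAD=topic@A [main=A topic=A]
After op 5 (commit): HEAD=topic@C [main=A topic=C]
After op 6 (commit): HEAD=topic@D [main=A topic=D]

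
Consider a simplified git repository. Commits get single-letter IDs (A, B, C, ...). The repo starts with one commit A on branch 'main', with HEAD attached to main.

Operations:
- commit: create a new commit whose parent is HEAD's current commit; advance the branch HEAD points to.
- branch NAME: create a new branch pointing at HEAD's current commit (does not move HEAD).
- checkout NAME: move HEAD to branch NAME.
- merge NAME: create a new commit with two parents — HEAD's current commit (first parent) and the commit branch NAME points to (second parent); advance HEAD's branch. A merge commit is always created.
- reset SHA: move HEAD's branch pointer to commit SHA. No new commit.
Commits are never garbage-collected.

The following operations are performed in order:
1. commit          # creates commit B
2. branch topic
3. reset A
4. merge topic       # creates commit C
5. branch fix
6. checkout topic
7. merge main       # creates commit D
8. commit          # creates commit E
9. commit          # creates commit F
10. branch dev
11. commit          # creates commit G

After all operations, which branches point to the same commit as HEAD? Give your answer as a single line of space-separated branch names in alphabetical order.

After op 1 (commit): HEAD=main@B [main=B]
After op 2 (branch): HEAD=main@B [main=B topic=B]
After op 3 (reset): HEAD=main@A [main=A topic=B]
After op 4 (merge): HEAD=main@C [main=C topic=B]
After op 5 (branch): HEAD=main@C [fix=C main=C topic=B]
After op 6 (checkout): HEAD=topic@B [fix=C main=C topic=B]
After op 7 (merge): HEAD=topic@D [fix=C main=C topic=D]
After op 8 (commit): HEAD=topic@E [fix=C main=C topic=E]
After op 9 (commit): HEAD=topic@F [fix=C main=C topic=F]
After op 10 (branch): HEAD=topic@F [dev=F fix=C main=C topic=F]
After op 11 (commit): HEAD=topic@G [dev=F fix=C main=C topic=G]

Answer: topic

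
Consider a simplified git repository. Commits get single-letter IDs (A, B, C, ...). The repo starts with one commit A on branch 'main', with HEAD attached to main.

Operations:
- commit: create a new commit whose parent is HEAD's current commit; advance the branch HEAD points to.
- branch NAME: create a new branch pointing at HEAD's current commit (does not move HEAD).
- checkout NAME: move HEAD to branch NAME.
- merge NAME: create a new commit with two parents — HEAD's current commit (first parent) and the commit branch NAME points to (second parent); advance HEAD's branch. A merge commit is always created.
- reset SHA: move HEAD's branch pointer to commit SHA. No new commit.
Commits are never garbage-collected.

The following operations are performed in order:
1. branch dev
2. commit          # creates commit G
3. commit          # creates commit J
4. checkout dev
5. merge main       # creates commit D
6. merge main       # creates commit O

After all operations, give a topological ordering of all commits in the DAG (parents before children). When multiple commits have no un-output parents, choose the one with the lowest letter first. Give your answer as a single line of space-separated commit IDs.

After op 1 (branch): HEAD=main@A [dev=A main=A]
After op 2 (commit): HEAD=main@G [dev=A main=G]
After op 3 (commit): HEAD=main@J [dev=A main=J]
After op 4 (checkout): HEAD=dev@A [dev=A main=J]
After op 5 (merge): HEAD=dev@D [dev=D main=J]
After op 6 (merge): HEAD=dev@O [dev=O main=J]
commit A: parents=[]
commit D: parents=['A', 'J']
commit G: parents=['A']
commit J: parents=['G']
commit O: parents=['D', 'J']

Answer: A G J D O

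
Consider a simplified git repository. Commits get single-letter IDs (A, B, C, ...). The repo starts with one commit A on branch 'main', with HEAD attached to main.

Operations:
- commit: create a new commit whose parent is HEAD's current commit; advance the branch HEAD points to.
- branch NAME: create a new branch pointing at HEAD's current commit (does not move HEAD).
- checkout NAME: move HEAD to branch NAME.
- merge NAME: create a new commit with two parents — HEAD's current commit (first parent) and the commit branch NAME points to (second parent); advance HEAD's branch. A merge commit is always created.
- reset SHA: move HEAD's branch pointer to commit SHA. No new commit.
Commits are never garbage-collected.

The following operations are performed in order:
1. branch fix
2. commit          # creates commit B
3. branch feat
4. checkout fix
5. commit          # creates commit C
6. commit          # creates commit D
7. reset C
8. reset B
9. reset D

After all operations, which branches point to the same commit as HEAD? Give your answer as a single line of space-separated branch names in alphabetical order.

After op 1 (branch): HEAD=main@A [fix=A main=A]
After op 2 (commit): HEAD=main@B [fix=A main=B]
After op 3 (branch): HEAD=main@B [feat=B fix=A main=B]
After op 4 (checkout): HEAD=fix@A [feat=B fix=A main=B]
After op 5 (commit): HEAD=fix@C [feat=B fix=C main=B]
After op 6 (commit): HEAD=fix@D [feat=B fix=D main=B]
After op 7 (reset): HEAD=fix@C [feat=B fix=C main=B]
After op 8 (reset): HEAD=fix@B [feat=B fix=B main=B]
After op 9 (reset): HEAD=fix@D [feat=B fix=D main=B]

Answer: fix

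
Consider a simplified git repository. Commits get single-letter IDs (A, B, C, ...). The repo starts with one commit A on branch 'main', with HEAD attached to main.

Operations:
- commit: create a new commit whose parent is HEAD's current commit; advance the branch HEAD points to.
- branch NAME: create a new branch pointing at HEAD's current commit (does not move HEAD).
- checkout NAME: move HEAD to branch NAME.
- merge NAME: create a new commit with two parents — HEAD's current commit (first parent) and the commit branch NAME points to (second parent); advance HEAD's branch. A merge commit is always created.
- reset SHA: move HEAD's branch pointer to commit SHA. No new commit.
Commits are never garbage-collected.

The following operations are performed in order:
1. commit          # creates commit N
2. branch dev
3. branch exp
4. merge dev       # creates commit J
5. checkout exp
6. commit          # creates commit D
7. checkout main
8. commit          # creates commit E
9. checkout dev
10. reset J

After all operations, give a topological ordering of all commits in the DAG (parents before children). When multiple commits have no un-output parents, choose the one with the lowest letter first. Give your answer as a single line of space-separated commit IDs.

Answer: A N D J E

Derivation:
After op 1 (commit): HEAD=main@N [main=N]
After op 2 (branch): HEAD=main@N [dev=N main=N]
After op 3 (branch): HEAD=main@N [dev=N exp=N main=N]
After op 4 (merge): HEAD=main@J [dev=N exp=N main=J]
After op 5 (checkout): HEAD=exp@N [dev=N exp=N main=J]
After op 6 (commit): HEAD=exp@D [dev=N exp=D main=J]
After op 7 (checkout): HEAD=main@J [dev=N exp=D main=J]
After op 8 (commit): HEAD=main@E [dev=N exp=D main=E]
After op 9 (checkout): HEAD=dev@N [dev=N exp=D main=E]
After op 10 (reset): HEAD=dev@J [dev=J exp=D main=E]
commit A: parents=[]
commit D: parents=['N']
commit E: parents=['J']
commit J: parents=['N', 'N']
commit N: parents=['A']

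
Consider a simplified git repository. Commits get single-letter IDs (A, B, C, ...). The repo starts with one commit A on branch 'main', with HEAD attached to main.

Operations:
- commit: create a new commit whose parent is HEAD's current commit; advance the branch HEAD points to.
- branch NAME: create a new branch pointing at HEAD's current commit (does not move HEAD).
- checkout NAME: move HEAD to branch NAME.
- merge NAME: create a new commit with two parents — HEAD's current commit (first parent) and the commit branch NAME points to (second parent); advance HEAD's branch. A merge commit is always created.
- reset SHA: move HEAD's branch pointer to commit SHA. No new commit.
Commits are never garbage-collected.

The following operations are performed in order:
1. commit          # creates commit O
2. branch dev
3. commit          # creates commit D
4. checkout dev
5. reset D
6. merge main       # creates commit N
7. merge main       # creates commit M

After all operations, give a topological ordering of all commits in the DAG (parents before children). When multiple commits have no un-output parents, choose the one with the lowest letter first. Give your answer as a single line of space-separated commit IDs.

Answer: A O D N M

Derivation:
After op 1 (commit): HEAD=main@O [main=O]
After op 2 (branch): HEAD=main@O [dev=O main=O]
After op 3 (commit): HEAD=main@D [dev=O main=D]
After op 4 (checkout): HEAD=dev@O [dev=O main=D]
After op 5 (reset): HEAD=dev@D [dev=D main=D]
After op 6 (merge): HEAD=dev@N [dev=N main=D]
After op 7 (merge): HEAD=dev@M [dev=M main=D]
commit A: parents=[]
commit D: parents=['O']
commit M: parents=['N', 'D']
commit N: parents=['D', 'D']
commit O: parents=['A']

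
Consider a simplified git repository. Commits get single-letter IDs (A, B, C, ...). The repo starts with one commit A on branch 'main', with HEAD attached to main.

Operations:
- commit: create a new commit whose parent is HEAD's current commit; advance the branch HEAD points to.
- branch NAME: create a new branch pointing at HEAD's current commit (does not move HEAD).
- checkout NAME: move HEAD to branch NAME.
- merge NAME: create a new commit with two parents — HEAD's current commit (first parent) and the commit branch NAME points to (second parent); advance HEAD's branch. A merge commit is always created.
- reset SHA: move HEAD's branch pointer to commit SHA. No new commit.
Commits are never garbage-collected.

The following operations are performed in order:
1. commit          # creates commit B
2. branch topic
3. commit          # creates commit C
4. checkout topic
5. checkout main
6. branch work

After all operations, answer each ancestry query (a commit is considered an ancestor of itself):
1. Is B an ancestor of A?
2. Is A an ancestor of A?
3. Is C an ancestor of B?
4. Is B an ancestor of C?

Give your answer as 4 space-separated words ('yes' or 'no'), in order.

Answer: no yes no yes

Derivation:
After op 1 (commit): HEAD=main@B [main=B]
After op 2 (branch): HEAD=main@B [main=B topic=B]
After op 3 (commit): HEAD=main@C [main=C topic=B]
After op 4 (checkout): HEAD=topic@B [main=C topic=B]
After op 5 (checkout): HEAD=main@C [main=C topic=B]
After op 6 (branch): HEAD=main@C [main=C topic=B work=C]
ancestors(A) = {A}; B in? no
ancestors(A) = {A}; A in? yes
ancestors(B) = {A,B}; C in? no
ancestors(C) = {A,B,C}; B in? yes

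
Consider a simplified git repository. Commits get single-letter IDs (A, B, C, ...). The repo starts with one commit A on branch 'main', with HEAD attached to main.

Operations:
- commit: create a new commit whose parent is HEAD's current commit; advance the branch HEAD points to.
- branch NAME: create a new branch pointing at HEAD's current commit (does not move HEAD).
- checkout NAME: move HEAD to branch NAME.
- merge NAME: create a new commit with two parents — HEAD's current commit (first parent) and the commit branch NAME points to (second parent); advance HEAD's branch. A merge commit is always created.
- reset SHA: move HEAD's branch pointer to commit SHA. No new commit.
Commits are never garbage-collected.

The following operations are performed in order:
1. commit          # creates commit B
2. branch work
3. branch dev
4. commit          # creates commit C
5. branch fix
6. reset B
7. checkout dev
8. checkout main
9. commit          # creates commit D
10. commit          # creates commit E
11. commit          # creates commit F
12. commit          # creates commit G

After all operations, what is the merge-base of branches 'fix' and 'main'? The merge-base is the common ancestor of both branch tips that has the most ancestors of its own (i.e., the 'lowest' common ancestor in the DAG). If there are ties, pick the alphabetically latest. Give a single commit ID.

Answer: B

Derivation:
After op 1 (commit): HEAD=main@B [main=B]
After op 2 (branch): HEAD=main@B [main=B work=B]
After op 3 (branch): HEAD=main@B [dev=B main=B work=B]
After op 4 (commit): HEAD=main@C [dev=B main=C work=B]
After op 5 (branch): HEAD=main@C [dev=B fix=C main=C work=B]
After op 6 (reset): HEAD=main@B [dev=B fix=C main=B work=B]
After op 7 (checkout): HEAD=dev@B [dev=B fix=C main=B work=B]
After op 8 (checkout): HEAD=main@B [dev=B fix=C main=B work=B]
After op 9 (commit): HEAD=main@D [dev=B fix=C main=D work=B]
After op 10 (commit): HEAD=main@E [dev=B fix=C main=E work=B]
After op 11 (commit): HEAD=main@F [dev=B fix=C main=F work=B]
After op 12 (commit): HEAD=main@G [dev=B fix=C main=G work=B]
ancestors(fix=C): ['A', 'B', 'C']
ancestors(main=G): ['A', 'B', 'D', 'E', 'F', 'G']
common: ['A', 'B']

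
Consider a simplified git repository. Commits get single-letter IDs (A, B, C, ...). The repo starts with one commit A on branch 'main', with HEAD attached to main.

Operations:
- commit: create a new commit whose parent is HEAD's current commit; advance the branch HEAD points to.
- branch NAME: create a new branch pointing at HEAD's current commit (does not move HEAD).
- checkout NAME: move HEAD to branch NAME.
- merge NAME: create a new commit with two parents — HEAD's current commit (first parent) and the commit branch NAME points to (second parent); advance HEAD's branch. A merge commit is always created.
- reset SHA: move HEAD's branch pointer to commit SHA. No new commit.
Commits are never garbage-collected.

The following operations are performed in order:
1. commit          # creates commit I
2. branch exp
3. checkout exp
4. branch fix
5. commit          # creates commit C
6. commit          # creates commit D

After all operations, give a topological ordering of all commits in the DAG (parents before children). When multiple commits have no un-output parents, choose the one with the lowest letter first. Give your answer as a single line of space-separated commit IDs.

After op 1 (commit): HEAD=main@I [main=I]
After op 2 (branch): HEAD=main@I [exp=I main=I]
After op 3 (checkout): HEAD=exp@I [exp=I main=I]
After op 4 (branch): HEAD=exp@I [exp=I fix=I main=I]
After op 5 (commit): HEAD=exp@C [exp=C fix=I main=I]
After op 6 (commit): HEAD=exp@D [exp=D fix=I main=I]
commit A: parents=[]
commit C: parents=['I']
commit D: parents=['C']
commit I: parents=['A']

Answer: A I C D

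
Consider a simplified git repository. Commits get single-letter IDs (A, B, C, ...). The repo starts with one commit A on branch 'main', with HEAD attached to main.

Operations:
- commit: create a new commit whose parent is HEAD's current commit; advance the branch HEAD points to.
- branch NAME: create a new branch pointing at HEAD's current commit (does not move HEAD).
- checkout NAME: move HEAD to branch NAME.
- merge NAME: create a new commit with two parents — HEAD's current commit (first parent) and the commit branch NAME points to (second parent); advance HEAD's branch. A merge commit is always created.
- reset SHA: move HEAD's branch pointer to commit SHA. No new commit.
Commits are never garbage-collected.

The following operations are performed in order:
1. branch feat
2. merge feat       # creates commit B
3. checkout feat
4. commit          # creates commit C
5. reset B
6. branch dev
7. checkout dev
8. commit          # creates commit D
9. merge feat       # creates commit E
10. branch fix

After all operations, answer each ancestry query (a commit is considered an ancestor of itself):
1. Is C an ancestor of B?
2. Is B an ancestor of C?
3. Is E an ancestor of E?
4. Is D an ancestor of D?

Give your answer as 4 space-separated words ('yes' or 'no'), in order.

Answer: no no yes yes

Derivation:
After op 1 (branch): HEAD=main@A [feat=A main=A]
After op 2 (merge): HEAD=main@B [feat=A main=B]
After op 3 (checkout): HEAD=feat@A [feat=A main=B]
After op 4 (commit): HEAD=feat@C [feat=C main=B]
After op 5 (reset): HEAD=feat@B [feat=B main=B]
After op 6 (branch): HEAD=feat@B [dev=B feat=B main=B]
After op 7 (checkout): HEAD=dev@B [dev=B feat=B main=B]
After op 8 (commit): HEAD=dev@D [dev=D feat=B main=B]
After op 9 (merge): HEAD=dev@E [dev=E feat=B main=B]
After op 10 (branch): HEAD=dev@E [dev=E feat=B fix=E main=B]
ancestors(B) = {A,B}; C in? no
ancestors(C) = {A,C}; B in? no
ancestors(E) = {A,B,D,E}; E in? yes
ancestors(D) = {A,B,D}; D in? yes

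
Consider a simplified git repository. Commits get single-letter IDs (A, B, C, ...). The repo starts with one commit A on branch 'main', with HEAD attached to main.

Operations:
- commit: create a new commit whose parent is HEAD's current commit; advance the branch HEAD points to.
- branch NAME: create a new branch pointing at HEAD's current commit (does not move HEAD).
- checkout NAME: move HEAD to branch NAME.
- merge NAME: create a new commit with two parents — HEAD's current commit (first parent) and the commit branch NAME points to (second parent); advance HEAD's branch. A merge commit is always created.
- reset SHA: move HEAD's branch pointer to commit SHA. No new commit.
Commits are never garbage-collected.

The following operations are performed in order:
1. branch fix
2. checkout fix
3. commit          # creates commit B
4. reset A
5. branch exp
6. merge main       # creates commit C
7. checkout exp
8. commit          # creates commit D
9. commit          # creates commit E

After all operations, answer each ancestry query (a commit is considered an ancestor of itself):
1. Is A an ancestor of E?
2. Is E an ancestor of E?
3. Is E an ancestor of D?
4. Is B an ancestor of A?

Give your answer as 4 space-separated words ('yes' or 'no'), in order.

Answer: yes yes no no

Derivation:
After op 1 (branch): HEAD=main@A [fix=A main=A]
After op 2 (checkout): HEAD=fix@A [fix=A main=A]
After op 3 (commit): HEAD=fix@B [fix=B main=A]
After op 4 (reset): HEAD=fix@A [fix=A main=A]
After op 5 (branch): HEAD=fix@A [exp=A fix=A main=A]
After op 6 (merge): HEAD=fix@C [exp=A fix=C main=A]
After op 7 (checkout): HEAD=exp@A [exp=A fix=C main=A]
After op 8 (commit): HEAD=exp@D [exp=D fix=C main=A]
After op 9 (commit): HEAD=exp@E [exp=E fix=C main=A]
ancestors(E) = {A,D,E}; A in? yes
ancestors(E) = {A,D,E}; E in? yes
ancestors(D) = {A,D}; E in? no
ancestors(A) = {A}; B in? no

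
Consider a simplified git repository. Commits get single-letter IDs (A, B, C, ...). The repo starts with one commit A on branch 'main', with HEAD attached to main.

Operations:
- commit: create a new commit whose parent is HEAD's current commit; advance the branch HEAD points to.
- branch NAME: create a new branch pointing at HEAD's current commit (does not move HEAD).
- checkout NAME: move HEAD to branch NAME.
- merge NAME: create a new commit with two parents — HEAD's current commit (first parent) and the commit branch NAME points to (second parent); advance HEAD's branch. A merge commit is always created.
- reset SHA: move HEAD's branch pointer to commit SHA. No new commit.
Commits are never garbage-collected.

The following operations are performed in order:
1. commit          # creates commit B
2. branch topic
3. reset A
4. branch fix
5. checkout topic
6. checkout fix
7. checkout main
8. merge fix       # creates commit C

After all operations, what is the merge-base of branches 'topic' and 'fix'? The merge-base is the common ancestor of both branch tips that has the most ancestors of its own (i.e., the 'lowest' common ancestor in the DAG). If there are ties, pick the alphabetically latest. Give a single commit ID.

Answer: A

Derivation:
After op 1 (commit): HEAD=main@B [main=B]
After op 2 (branch): HEAD=main@B [main=B topic=B]
After op 3 (reset): HEAD=main@A [main=A topic=B]
After op 4 (branch): HEAD=main@A [fix=A main=A topic=B]
After op 5 (checkout): HEAD=topic@B [fix=A main=A topic=B]
After op 6 (checkout): HEAD=fix@A [fix=A main=A topic=B]
After op 7 (checkout): HEAD=main@A [fix=A main=A topic=B]
After op 8 (merge): HEAD=main@C [fix=A main=C topic=B]
ancestors(topic=B): ['A', 'B']
ancestors(fix=A): ['A']
common: ['A']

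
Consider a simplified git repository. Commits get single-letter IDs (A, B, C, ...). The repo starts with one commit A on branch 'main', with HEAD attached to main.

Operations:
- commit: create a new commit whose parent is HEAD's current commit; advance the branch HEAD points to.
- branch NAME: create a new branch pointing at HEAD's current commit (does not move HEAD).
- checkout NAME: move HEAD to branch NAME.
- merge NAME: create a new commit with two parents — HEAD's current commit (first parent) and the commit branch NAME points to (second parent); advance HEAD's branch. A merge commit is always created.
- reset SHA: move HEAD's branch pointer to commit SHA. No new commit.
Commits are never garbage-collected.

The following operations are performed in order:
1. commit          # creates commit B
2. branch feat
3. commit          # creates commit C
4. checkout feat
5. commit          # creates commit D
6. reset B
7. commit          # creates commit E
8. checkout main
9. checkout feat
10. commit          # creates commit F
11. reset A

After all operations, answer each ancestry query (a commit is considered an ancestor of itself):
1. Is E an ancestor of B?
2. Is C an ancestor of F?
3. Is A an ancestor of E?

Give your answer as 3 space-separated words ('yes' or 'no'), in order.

After op 1 (commit): HEAD=main@B [main=B]
After op 2 (branch): HEAD=main@B [feat=B main=B]
After op 3 (commit): HEAD=main@C [feat=B main=C]
After op 4 (checkout): HEAD=feat@B [feat=B main=C]
After op 5 (commit): HEAD=feat@D [feat=D main=C]
After op 6 (reset): HEAD=feat@B [feat=B main=C]
After op 7 (commit): HEAD=feat@E [feat=E main=C]
After op 8 (checkout): HEAD=main@C [feat=E main=C]
After op 9 (checkout): HEAD=feat@E [feat=E main=C]
After op 10 (commit): HEAD=feat@F [feat=F main=C]
After op 11 (reset): HEAD=feat@A [feat=A main=C]
ancestors(B) = {A,B}; E in? no
ancestors(F) = {A,B,E,F}; C in? no
ancestors(E) = {A,B,E}; A in? yes

Answer: no no yes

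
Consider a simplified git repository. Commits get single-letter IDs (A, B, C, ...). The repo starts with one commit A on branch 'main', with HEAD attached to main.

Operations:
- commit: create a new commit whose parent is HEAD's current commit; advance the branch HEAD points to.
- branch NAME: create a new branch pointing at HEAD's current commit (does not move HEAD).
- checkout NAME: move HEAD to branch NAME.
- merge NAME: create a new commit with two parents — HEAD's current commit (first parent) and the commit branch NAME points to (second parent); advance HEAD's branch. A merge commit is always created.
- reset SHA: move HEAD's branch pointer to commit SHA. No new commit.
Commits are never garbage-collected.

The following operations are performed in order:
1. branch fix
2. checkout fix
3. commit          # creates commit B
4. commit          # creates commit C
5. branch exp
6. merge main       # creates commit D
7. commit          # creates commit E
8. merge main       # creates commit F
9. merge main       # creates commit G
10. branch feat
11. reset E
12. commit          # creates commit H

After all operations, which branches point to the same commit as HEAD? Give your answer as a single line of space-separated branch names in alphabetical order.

After op 1 (branch): HEAD=main@A [fix=A main=A]
After op 2 (checkout): HEAD=fix@A [fix=A main=A]
After op 3 (commit): HEAD=fix@B [fix=B main=A]
After op 4 (commit): HEAD=fix@C [fix=C main=A]
After op 5 (branch): HEAD=fix@C [exp=C fix=C main=A]
After op 6 (merge): HEAD=fix@D [exp=C fix=D main=A]
After op 7 (commit): HEAD=fix@E [exp=C fix=E main=A]
After op 8 (merge): HEAD=fix@F [exp=C fix=F main=A]
After op 9 (merge): HEAD=fix@G [exp=C fix=G main=A]
After op 10 (branch): HEAD=fix@G [exp=C feat=G fix=G main=A]
After op 11 (reset): HEAD=fix@E [exp=C feat=G fix=E main=A]
After op 12 (commit): HEAD=fix@H [exp=C feat=G fix=H main=A]

Answer: fix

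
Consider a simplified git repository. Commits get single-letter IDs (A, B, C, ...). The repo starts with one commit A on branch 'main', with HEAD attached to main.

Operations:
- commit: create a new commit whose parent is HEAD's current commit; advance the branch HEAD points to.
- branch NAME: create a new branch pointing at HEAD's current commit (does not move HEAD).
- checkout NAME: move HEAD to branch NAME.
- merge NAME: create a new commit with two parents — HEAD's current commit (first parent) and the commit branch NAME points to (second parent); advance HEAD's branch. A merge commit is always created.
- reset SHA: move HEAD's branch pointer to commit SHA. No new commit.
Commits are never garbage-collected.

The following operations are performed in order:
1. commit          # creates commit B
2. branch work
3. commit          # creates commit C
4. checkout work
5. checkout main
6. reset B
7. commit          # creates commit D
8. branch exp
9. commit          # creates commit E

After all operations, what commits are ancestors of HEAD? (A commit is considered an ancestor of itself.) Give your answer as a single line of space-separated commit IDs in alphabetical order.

After op 1 (commit): HEAD=main@B [main=B]
After op 2 (branch): HEAD=main@B [main=B work=B]
After op 3 (commit): HEAD=main@C [main=C work=B]
After op 4 (checkout): HEAD=work@B [main=C work=B]
After op 5 (checkout): HEAD=main@C [main=C work=B]
After op 6 (reset): HEAD=main@B [main=B work=B]
After op 7 (commit): HEAD=main@D [main=D work=B]
After op 8 (branch): HEAD=main@D [exp=D main=D work=B]
After op 9 (commit): HEAD=main@E [exp=D main=E work=B]

Answer: A B D E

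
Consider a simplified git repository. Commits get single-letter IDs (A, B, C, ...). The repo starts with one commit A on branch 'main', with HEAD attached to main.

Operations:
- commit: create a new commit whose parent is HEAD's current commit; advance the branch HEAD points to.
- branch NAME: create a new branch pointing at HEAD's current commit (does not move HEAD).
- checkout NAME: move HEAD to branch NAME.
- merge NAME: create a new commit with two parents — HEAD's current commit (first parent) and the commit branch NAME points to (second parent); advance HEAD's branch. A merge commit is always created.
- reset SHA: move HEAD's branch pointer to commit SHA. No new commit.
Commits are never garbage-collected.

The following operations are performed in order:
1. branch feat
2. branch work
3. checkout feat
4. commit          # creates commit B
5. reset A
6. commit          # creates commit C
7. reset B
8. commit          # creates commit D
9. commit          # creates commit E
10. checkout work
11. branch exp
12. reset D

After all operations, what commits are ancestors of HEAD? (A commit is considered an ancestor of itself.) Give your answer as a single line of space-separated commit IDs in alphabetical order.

Answer: A B D

Derivation:
After op 1 (branch): HEAD=main@A [feat=A main=A]
After op 2 (branch): HEAD=main@A [feat=A main=A work=A]
After op 3 (checkout): HEAD=feat@A [feat=A main=A work=A]
After op 4 (commit): HEAD=feat@B [feat=B main=A work=A]
After op 5 (reset): HEAD=feat@A [feat=A main=A work=A]
After op 6 (commit): HEAD=feat@C [feat=C main=A work=A]
After op 7 (reset): HEAD=feat@B [feat=B main=A work=A]
After op 8 (commit): HEAD=feat@D [feat=D main=A work=A]
After op 9 (commit): HEAD=feat@E [feat=E main=A work=A]
After op 10 (checkout): HEAD=work@A [feat=E main=A work=A]
After op 11 (branch): HEAD=work@A [exp=A feat=E main=A work=A]
After op 12 (reset): HEAD=work@D [exp=A feat=E main=A work=D]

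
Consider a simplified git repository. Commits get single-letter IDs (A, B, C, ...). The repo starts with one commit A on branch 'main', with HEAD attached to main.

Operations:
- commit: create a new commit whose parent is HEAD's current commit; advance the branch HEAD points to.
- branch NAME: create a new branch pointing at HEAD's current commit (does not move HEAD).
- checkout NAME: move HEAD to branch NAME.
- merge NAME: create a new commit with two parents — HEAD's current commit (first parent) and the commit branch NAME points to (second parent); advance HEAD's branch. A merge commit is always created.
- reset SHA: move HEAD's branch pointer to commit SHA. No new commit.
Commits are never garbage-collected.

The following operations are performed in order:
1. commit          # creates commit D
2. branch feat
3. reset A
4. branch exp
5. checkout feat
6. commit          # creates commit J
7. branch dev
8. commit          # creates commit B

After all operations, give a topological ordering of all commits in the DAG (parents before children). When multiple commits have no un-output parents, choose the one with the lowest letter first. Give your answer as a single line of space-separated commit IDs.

Answer: A D J B

Derivation:
After op 1 (commit): HEAD=main@D [main=D]
After op 2 (branch): HEAD=main@D [feat=D main=D]
After op 3 (reset): HEAD=main@A [feat=D main=A]
After op 4 (branch): HEAD=main@A [exp=A feat=D main=A]
After op 5 (checkout): HEAD=feat@D [exp=A feat=D main=A]
After op 6 (commit): HEAD=feat@J [exp=A feat=J main=A]
After op 7 (branch): HEAD=feat@J [dev=J exp=A feat=J main=A]
After op 8 (commit): HEAD=feat@B [dev=J exp=A feat=B main=A]
commit A: parents=[]
commit B: parents=['J']
commit D: parents=['A']
commit J: parents=['D']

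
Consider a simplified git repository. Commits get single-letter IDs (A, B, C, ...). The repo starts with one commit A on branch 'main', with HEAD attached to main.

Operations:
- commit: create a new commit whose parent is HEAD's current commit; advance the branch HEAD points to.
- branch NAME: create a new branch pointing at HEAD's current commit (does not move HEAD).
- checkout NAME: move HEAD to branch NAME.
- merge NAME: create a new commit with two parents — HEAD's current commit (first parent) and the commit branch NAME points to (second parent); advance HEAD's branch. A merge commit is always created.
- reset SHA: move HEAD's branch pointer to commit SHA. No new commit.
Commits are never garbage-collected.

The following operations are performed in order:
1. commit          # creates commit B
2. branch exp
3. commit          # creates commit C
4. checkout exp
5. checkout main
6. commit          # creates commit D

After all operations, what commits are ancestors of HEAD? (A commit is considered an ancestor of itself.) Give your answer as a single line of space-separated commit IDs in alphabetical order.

After op 1 (commit): HEAD=main@B [main=B]
After op 2 (branch): HEAD=main@B [exp=B main=B]
After op 3 (commit): HEAD=main@C [exp=B main=C]
After op 4 (checkout): HEAD=exp@B [exp=B main=C]
After op 5 (checkout): HEAD=main@C [exp=B main=C]
After op 6 (commit): HEAD=main@D [exp=B main=D]

Answer: A B C D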